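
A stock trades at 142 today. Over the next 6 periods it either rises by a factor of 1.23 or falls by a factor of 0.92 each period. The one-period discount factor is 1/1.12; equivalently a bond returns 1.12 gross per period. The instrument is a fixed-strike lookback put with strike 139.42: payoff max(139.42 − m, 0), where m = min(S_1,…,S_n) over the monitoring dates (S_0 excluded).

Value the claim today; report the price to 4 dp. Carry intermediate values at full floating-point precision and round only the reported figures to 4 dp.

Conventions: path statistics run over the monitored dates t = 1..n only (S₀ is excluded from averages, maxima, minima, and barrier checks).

price = 2.7455

Set p* = 0.6452 (from d < R < u); the path-dependent value is the discounted p*-expectation over all price paths.
Enumerate all 2^6 = 64 price paths (U = up ×1.23, D = down ×0.92); each path with k up-moves has probability p*^k·(1−p*)^(6−k).
DDDDDD: m=86.1024, payoff=53.3176, prob=0.001996
UDDDDD: m=115.1152, payoff=24.3048, prob=0.003629
DUDDDD: m=115.1152, payoff=24.3048, prob=0.003629
UUDDDD: m=153.9040, payoff=0.0000, prob=0.006599
DDUDDD: m=115.1152, payoff=24.3048, prob=0.003629
UDUDDD: m=153.9040, payoff=0.0000, prob=0.006599
DUUDDD: m=130.6400, payoff=8.7800, prob=0.006599
UUUDDD: m=174.6600, payoff=0.0000, prob=0.011998
DDDUDD: m=110.5737, payoff=28.8463, prob=0.003629
UDDUDD: m=147.8322, payoff=0.0000, prob=0.006599
DUDUDD: m=130.6400, payoff=8.7800, prob=0.006599
UUDUDD: m=174.6600, payoff=0.0000, prob=0.011998
DDUUDD: m=120.1888, payoff=19.2312, prob=0.006599
UDUUDD: m=160.6872, payoff=0.0000, prob=0.011998
DUUUDD: m=130.6400, payoff=8.7800, prob=0.011998
UUUUDD: m=174.6600, payoff=0.0000, prob=0.021814
DDDDUD: m=101.7278, payoff=37.6922, prob=0.003629
UDDDUD: m=136.0056, payoff=3.4144, prob=0.006599
DUDDUD: m=130.6400, payoff=8.7800, prob=0.006599
UUDDUD: m=174.6600, payoff=0.0000, prob=0.011998
DDUDUD: m=120.1888, payoff=19.2312, prob=0.006599
UDUDUD: m=160.6872, payoff=0.0000, prob=0.011998
DUUDUD: m=130.6400, payoff=8.7800, prob=0.011998
UUUDUD: m=174.6600, payoff=0.0000, prob=0.021814
DDDUUD: m=110.5737, payoff=28.8463, prob=0.006599
UDDUUD: m=147.8322, payoff=0.0000, prob=0.011998
DUDUUD: m=130.6400, payoff=8.7800, prob=0.011998
UUDUUD: m=174.6600, payoff=0.0000, prob=0.021814
DDUUUD: m=120.1888, payoff=19.2312, prob=0.011998
UDUUUD: m=160.6872, payoff=0.0000, prob=0.021814
DUUUUD: m=130.6400, payoff=8.7800, prob=0.021814
UUUUUD: m=174.6600, payoff=0.0000, prob=0.039662
DDDDDU: m=93.5896, payoff=45.8304, prob=0.003629
UDDDDU: m=125.1252, payoff=14.2948, prob=0.006599
DUDDDU: m=125.1252, payoff=14.2948, prob=0.006599
UUDDDU: m=167.2869, payoff=0.0000, prob=0.011998
DDUDDU: m=120.1888, payoff=19.2312, prob=0.006599
UDUDDU: m=160.6872, payoff=0.0000, prob=0.011998
DUUDDU: m=130.6400, payoff=8.7800, prob=0.011998
UUUDDU: m=174.6600, payoff=0.0000, prob=0.021814
DDDUDU: m=110.5737, payoff=28.8463, prob=0.006599
UDDUDU: m=147.8322, payoff=0.0000, prob=0.011998
DUDUDU: m=130.6400, payoff=8.7800, prob=0.011998
UUDUDU: m=174.6600, payoff=0.0000, prob=0.021814
DDUUDU: m=120.1888, payoff=19.2312, prob=0.011998
UDUUDU: m=160.6872, payoff=0.0000, prob=0.021814
DUUUDU: m=130.6400, payoff=8.7800, prob=0.021814
UUUUDU: m=174.6600, payoff=0.0000, prob=0.039662
DDDDUU: m=101.7278, payoff=37.6922, prob=0.006599
UDDDUU: m=136.0056, payoff=3.4144, prob=0.011998
DUDDUU: m=130.6400, payoff=8.7800, prob=0.011998
UUDDUU: m=174.6600, payoff=0.0000, prob=0.021814
DDUDUU: m=120.1888, payoff=19.2312, prob=0.011998
UDUDUU: m=160.6872, payoff=0.0000, prob=0.021814
DUUDUU: m=130.6400, payoff=8.7800, prob=0.021814
UUUDUU: m=174.6600, payoff=0.0000, prob=0.039662
DDDUUU: m=110.5737, payoff=28.8463, prob=0.011998
UDDUUU: m=147.8322, payoff=0.0000, prob=0.021814
DUDUUU: m=130.6400, payoff=8.7800, prob=0.021814
UUDUUU: m=174.6600, payoff=0.0000, prob=0.039662
DDUUUU: m=120.1888, payoff=19.2312, prob=0.021814
UDUUUU: m=160.6872, payoff=0.0000, prob=0.039662
DUUUUU: m=130.6400, payoff=8.7800, prob=0.039662
UUUUUU: m=174.6600, payoff=0.0000, prob=0.072112
Price = Σ prob·payoff / R^6 = 5.419128 / 1.973823 = 2.7455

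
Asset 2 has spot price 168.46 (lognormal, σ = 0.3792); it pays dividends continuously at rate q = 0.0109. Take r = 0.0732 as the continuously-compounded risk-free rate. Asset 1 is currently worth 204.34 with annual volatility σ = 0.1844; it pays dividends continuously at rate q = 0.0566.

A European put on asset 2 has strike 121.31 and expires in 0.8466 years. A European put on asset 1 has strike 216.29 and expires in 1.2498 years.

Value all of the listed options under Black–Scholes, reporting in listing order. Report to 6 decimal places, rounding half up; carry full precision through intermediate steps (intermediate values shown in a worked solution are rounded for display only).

[asset 2 put K=121.31]
σ√T = 0.3792·√0.8466 = 0.348905
d₁ = (ln(S/K) + (r−q+σ²/2)T) / (σ√T) = (ln(168.46/121.31) + (0.0732−0.0109+0.3792²/2)·0.8466) / 0.348905 = (0.328349 + 0.113611) / 0.348905 = 1.266704
d₂ = d₁ − σ√T = 1.266704 − 0.348905 = 0.917799
e^{−rT} = 0.939910
e^{−qT} = 0.990815
N(−d₁) = 0.102631,  N(−d₂) = 0.179362
price = K·e^{−rT}·N(−d₂) − S·e^{−qT}·N(−d₁) = 20.450950 − 17.130333 = 3.320618
[asset 1 put K=216.29]
σ√T = 0.1844·√1.2498 = 0.206149
d₁ = (ln(S/K) + (r−q+σ²/2)T) / (σ√T) = (ln(204.34/216.29) + (0.0732−0.0566+0.1844²/2)·1.2498) / 0.206149 = (-0.056835 + 0.041995) / 0.206149 = -0.071984
d₂ = d₁ − σ√T = -0.071984 − 0.206149 = -0.278133
e^{−rT} = 0.912575
e^{−qT} = 0.931705
N(−d₁) = 0.528693,  N(−d₂) = 0.609545
price = K·e^{−rT}·N(−d₂) − S·e^{−qT}·N(−d₁) = 120.312445 − 100.654987 = 19.657457

price(asset 2 put K=121.31) = 3.320618
price(asset 1 put K=216.29) = 19.657457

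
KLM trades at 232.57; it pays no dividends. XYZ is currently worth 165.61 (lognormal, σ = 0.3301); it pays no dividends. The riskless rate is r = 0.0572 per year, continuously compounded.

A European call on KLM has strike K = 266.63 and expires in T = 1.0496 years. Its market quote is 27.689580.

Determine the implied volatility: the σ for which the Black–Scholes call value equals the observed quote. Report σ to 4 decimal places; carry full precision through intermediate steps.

sigma = 0.3686

At σ = 0.3686 the Black–Scholes value reproduces the quote:
σ√T = 0.3686·√1.0496 = 0.377631
d₁ = (ln(S/K) + (r+σ²/2)T) / (σ√T) = (ln(232.57/266.63) + (0.0572+0.3686²/2)·1.0496) / 0.377631 = (-0.136671 + 0.131340) / 0.377631 = -0.014117
d₂ = d₁ − σ√T = -0.014117 − 0.377631 = -0.391748
e^{−rT} = 0.941730
N(d₁) = 0.494368,  N(d₂) = 0.347622
V = S·N(d₁) − K·e^{−rT}·N(d₂) = 114.975219 − 87.285638 = 27.689580 (matching the quote); vega is positive throughout, so no other σ reproduces this price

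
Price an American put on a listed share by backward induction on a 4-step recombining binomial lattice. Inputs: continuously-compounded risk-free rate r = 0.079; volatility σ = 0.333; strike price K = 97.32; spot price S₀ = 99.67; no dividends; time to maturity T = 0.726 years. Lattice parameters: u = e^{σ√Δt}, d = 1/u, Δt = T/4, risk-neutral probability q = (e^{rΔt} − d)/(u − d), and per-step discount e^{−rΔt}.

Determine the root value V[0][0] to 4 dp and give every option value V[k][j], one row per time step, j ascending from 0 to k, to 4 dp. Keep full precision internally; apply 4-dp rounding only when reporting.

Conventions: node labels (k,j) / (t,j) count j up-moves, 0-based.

price = 7.5964
tree:
7.5964
13.2702 2.4728
22.2718 5.1756 0.0000
32.1980 10.8327 0.0000 0.0000
40.8113 22.2718 0.0000 0.0000 0.0000

params: Δt=0.18150 u=1.15242 d=0.86774 q=0.51532 e^(-rΔt)=0.98576
t_4 payoffs: 40.8113 22.2718 0.0000 0.0000 0.0000
k=3: node(3,0) S=65.1220 payoff=32.1980 vs cont=30.8125 → 32.1980 [stop]  node(3,1) S=86.4873 payoff=10.8327 vs cont=10.6410 → 10.8327 [stop]  node(3,2) S=114.8621 payoff=0.0000 vs cont=0.0000 → 0.0000 [wait]  node(3,3) S=152.5461 payoff=0.0000 vs cont=0.0000 → 0.0000 [wait]
k=2: node(2,0) S=75.0482 payoff=22.2718 vs cont=20.8864 → 22.2718 [stop]  node(2,1) S=99.6700 payoff=0.0000 vs cont=5.1756 → 5.1756 [wait]  node(2,2) S=132.3698 payoff=0.0000 vs cont=0.0000 → 0.0000 [wait]
k=1: node(1,0) S=86.4873 payoff=10.8327 vs cont=13.2702 → 13.2702 [wait]  node(1,1) S=114.8621 payoff=0.0000 vs cont=2.4728 → 2.4728 [wait]
k=0: node(0,0) S=99.6700 payoff=0.0000 vs cont=7.5964 → 7.5964 [wait]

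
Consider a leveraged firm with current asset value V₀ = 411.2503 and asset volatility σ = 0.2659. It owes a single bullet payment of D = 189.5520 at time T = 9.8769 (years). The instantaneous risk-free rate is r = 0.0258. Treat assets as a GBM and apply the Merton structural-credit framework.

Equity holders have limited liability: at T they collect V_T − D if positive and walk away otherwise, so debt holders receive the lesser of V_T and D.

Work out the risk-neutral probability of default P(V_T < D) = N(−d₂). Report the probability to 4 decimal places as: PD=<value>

PD=0.2078

With assets at 411.2503 and a single debt payment of 189.5520 at 9.8769 years:
d₁ = [ln(V₀/D) + (r + σ²/2)T] / (σ√T)
   = [ln(411.2503/189.5520) + (0.0258 + 0.5·0.2659²)·9.8769] / (0.2659·√9.8769)
   = [0.774539 + 0.603986] / 0.835658 = 1.649628
d₂ = d₁ − σ√T = 1.649628 − 0.835658 = 0.813970
risk-neutral PD = N(−d₂) = N(-0.813970) = 0.207831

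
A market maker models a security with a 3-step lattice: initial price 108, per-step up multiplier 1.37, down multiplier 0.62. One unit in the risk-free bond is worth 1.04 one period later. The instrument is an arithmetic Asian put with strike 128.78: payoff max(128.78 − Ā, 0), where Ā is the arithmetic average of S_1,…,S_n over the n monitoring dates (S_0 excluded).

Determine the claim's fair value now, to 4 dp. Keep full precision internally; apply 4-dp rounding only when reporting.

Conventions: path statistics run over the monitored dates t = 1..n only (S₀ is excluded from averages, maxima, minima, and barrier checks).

No-arbitrage gives p* = (R−d)/(u−d) = 0.5600: enumerate every path, weight its payoff by its p*-probability, and discount by R^3.
Enumerate all 2^3 = 8 price paths (U = up ×1.37, D = down ×0.62); each path with k up-moves has probability p*^k·(1−p*)^(3−k).
DDD: Ā=44.7382, payoff=84.0418, prob=0.085184
UDD: Ā=98.8570, payoff=29.9230, prob=0.108416
DUD: Ā=71.8570, payoff=56.9230, prob=0.108416
UUD: Ā=158.7808, payoff=0.0000, prob=0.137984
DDU: Ā=55.1170, payoff=73.6630, prob=0.108416
UDU: Ā=121.7908, payoff=6.9892, prob=0.137984
DUU: Ā=94.7908, payoff=33.9892, prob=0.137984
UUU: Ā=209.4571, payoff=0.0000, prob=0.175616
Price = Σ prob·payoff / R^3 = 30.215118 / 1.124864 = 26.8611

price = 26.8611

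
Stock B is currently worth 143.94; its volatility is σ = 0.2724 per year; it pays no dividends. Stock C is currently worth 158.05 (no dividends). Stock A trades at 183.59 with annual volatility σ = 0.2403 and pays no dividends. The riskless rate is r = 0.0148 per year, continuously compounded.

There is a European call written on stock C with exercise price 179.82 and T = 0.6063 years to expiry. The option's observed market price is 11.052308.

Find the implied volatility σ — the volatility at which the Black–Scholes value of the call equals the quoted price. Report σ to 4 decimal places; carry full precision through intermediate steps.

At σ = 0.3751 the Black–Scholes value reproduces the quote:
σ√T = 0.3751·√0.6063 = 0.292073
d₁ = (ln(S/K) + (r+σ²/2)T) / (σ√T) = (ln(158.05/179.82) + (0.0148+0.3751²/2)·0.6063) / 0.292073 = (-0.129045 + 0.051626) / 0.292073 = -0.265066
d₂ = d₁ − σ√T = -0.265066 − 0.292073 = -0.557138
e^{−rT} = 0.991067
N(d₁) = 0.395479,  N(d₂) = 0.288716
V = S·N(d₁) − K·e^{−rT}·N(d₂) = 62.505517 − 51.453208 = 11.052308 (the observed quote) — the price is monotone increasing in volatility, hence this σ is the only solution

sigma = 0.3751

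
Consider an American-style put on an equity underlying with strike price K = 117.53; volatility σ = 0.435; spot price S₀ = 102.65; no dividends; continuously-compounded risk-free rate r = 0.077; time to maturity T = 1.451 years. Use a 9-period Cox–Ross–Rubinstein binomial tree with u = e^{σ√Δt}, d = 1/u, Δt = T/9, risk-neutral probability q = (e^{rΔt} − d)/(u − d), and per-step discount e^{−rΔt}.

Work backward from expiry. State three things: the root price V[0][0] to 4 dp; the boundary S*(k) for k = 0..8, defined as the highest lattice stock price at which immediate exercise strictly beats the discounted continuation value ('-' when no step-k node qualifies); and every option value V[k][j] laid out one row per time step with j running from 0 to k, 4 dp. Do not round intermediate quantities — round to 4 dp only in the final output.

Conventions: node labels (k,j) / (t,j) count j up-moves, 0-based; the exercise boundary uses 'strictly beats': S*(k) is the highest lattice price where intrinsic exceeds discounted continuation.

params: Δt=0.16122 u=1.19085 d=0.83974 q=0.49202 e^(-rΔt)=0.98766
t_9 payoffs: 96.2162 87.3046 74.6670 56.7455 31.3307 0.0000 0.0000 0.0000 0.0000 0.0000
t_8: node(8,0) S=25.3814 payoff=92.1486 vs cont=90.6985 → 92.1486 [stop]  node(8,1) S=35.9937 payoff=81.5363 vs cont=80.0862 → 81.5363 [stop]  node(8,2) S=51.0432 payoff=66.4868 vs cont=65.0368 → 66.4868 [stop]  node(8,3) S=72.3850 payoff=45.1450 vs cont=43.6950 → 45.1450 [stop]  node(8,4) S=102.6500 payoff=14.8800 vs cont=15.7190 → 15.7190 [wait]  node(8,5) S=145.5692 payoff=0.0000 vs cont=0.0000 → 0.0000 [wait]  node(8,6) S=206.4335 payoff=0.0000 vs cont=0.0000 → 0.0000 [wait]  node(8,7) S=292.7459 payoff=0.0000 vs cont=0.0000 → 0.0000 [wait]  node(8,8) S=415.1466 payoff=0.0000 vs cont=0.0000 → 0.0000 [wait]  ⇒ S*(8)=72.3850
t_7: node(7,0) S=30.2254 payoff=87.3046 vs cont=85.8546 → 87.3046 [stop]  node(7,1) S=42.8630 payoff=74.6670 vs cont=73.2170 → 74.6670 [stop]  node(7,2) S=60.7845 payoff=56.7455 vs cont=55.2955 → 56.7455 [stop]  node(7,3) S=86.1993 payoff=31.3307 vs cont=30.2884 → 31.3307 [stop]  node(7,4) S=122.2403 payoff=0.0000 vs cont=7.8864 → 7.8864 [wait]  node(7,5) S=173.3504 payoff=0.0000 vs cont=0.0000 → 0.0000 [wait]  node(7,6) S=245.8304 payoff=0.0000 vs cont=0.0000 → 0.0000 [wait]  node(7,7) S=348.6151 payoff=0.0000 vs cont=0.0000 → 0.0000 [wait]  ⇒ S*(7)=86.1993
t_6: node(6,0) S=35.9937 payoff=81.5363 vs cont=80.0862 → 81.5363 [stop]  node(6,1) S=51.0432 payoff=66.4868 vs cont=65.0368 → 66.4868 [stop]  node(6,2) S=72.3850 payoff=45.1450 vs cont=43.6950 → 45.1450 [stop]  node(6,3) S=102.6500 payoff=14.8800 vs cont=19.5513 → 19.5513 [wait]  node(6,4) S=145.5692 payoff=0.0000 vs cont=3.9567 → 3.9567 [wait]  node(6,5) S=206.4335 payoff=0.0000 vs cont=0.0000 → 0.0000 [wait]  node(6,6) S=292.7459 payoff=0.0000 vs cont=0.0000 → 0.0000 [wait]  ⇒ S*(6)=72.3850
t_5: node(5,0) S=42.8630 payoff=74.6670 vs cont=73.2170 → 74.6670 [stop]  node(5,1) S=60.7845 payoff=56.7455 vs cont=55.2955 → 56.7455 [stop]  node(5,2) S=86.1993 payoff=31.3307 vs cont=32.1508 → 32.1508 [wait]  node(5,3) S=122.2403 payoff=0.0000 vs cont=11.7319 → 11.7319 [wait]  node(5,4) S=173.3504 payoff=0.0000 vs cont=1.9851 → 1.9851 [wait]  node(5,5) S=245.8304 payoff=0.0000 vs cont=0.0000 → 0.0000 [wait]  ⇒ S*(5)=60.7845
t_4: node(4,0) S=51.0432 payoff=66.4868 vs cont=65.0368 → 66.4868 [stop]  node(4,1) S=72.3850 payoff=45.1450 vs cont=44.0935 → 45.1450 [stop]  node(4,2) S=102.6500 payoff=14.8800 vs cont=21.8315 → 21.8315 [wait]  node(4,3) S=145.5692 payoff=0.0000 vs cont=6.8507 → 6.8507 [wait]  node(4,4) S=206.4335 payoff=0.0000 vs cont=0.9959 → 0.9959 [wait]  ⇒ S*(4)=72.3850
t_3: node(3,0) S=60.7845 payoff=56.7455 vs cont=55.2955 → 56.7455 [stop]  node(3,1) S=86.1993 payoff=31.3307 vs cont=33.2588 → 33.2588 [wait]  node(3,2) S=122.2403 payoff=0.0000 vs cont=14.2822 → 14.2822 [wait]  node(3,3) S=173.3504 payoff=0.0000 vs cont=3.9210 → 3.9210 [wait]  ⇒ S*(3)=60.7845
t_2: node(2,0) S=72.3850 payoff=45.1450 vs cont=44.6320 → 45.1450 [stop]  node(2,1) S=102.6500 payoff=14.8800 vs cont=23.6267 → 23.6267 [wait]  node(2,2) S=145.5692 payoff=0.0000 vs cont=9.0710 → 9.0710 [wait]  ⇒ S*(2)=72.3850
t_1: node(1,0) S=86.1993 payoff=31.3307 vs cont=34.1312 → 34.1312 [wait]  node(1,1) S=122.2403 payoff=0.0000 vs cont=16.2618 → 16.2618 [wait]  ⇒ S*(1)=-
t_0: node(0,0) S=102.6500 payoff=14.8800 vs cont=25.0265 → 25.0265 [wait]  ⇒ S*(0)=-

price = 25.0265
boundary = - - 72.3850 60.7845 72.3850 60.7845 72.3850 86.1993 72.3850
tree:
25.0265
34.1312 16.2618
45.1450 23.6267 9.0710
56.7455 33.2588 14.2822 3.9210
66.4868 45.1450 21.8315 6.8507 0.9959
74.6670 56.7455 32.1508 11.7319 1.9851 0.0000
81.5363 66.4868 45.1450 19.5513 3.9567 0.0000 0.0000
87.3046 74.6670 56.7455 31.3307 7.8864 0.0000 0.0000 0.0000
92.1486 81.5363 66.4868 45.1450 15.7190 0.0000 0.0000 0.0000 0.0000
96.2162 87.3046 74.6670 56.7455 31.3307 0.0000 0.0000 0.0000 0.0000 0.0000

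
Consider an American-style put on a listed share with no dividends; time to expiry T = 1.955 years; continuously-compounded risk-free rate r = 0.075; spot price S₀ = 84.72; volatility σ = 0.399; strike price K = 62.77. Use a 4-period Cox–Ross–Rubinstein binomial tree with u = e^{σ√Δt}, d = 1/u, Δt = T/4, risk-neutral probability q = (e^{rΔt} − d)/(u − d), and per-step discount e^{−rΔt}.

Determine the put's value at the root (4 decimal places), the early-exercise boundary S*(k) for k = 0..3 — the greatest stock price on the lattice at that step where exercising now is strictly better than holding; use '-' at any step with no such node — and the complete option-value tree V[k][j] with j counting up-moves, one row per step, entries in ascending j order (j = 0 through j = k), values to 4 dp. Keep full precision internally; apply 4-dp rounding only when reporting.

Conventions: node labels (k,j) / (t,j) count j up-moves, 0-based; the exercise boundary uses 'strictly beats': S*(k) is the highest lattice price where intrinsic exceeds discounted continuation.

price = 5.3186
boundary = - - - 36.6906
tree:
5.3186
9.3549 1.6296
15.9677 3.3593 0.0000
26.0794 6.9249 0.0000 0.0000
35.0105 14.2748 0.0000 0.0000 0.0000

Δt=0.48875, u=1.32173, d=0.75658, q=0.49678, disc=e^(-rΔt)=0.96401
k=4 terminal: V=max(K-S,0) → 35.0105 14.2748 0.0000 0.0000 0.0000
k=3: j=0 S=36.6906 intr=26.0794 cont=23.8201 V=26.0794[EX]; j=1 S=64.0977 intr=0.0000 cont=6.9249 V=6.9249[hold]; j=2 S=111.9772 intr=0.0000 cont=0.0000 V=0.0000[hold]; j=3 S=195.6216 intr=0.0000 cont=0.0000 V=0.0000[hold]  S*(3)=36.6906
k=2: j=0 S=48.4952 intr=14.2748 cont=15.9677 V=15.9677[hold]; j=1 S=84.7200 intr=0.0000 cont=3.3593 V=3.3593[hold]; j=2 S=148.0039 intr=0.0000 cont=0.0000 V=0.0000[hold]  S*(2)=-
k=1: j=0 S=64.0977 intr=0.0000 cont=9.3549 V=9.3549[hold]; j=1 S=111.9772 intr=0.0000 cont=1.6296 V=1.6296[hold]  S*(1)=-
k=0: j=0 S=84.7200 intr=0.0000 cont=5.3186 V=5.3186[hold]  S*(0)=-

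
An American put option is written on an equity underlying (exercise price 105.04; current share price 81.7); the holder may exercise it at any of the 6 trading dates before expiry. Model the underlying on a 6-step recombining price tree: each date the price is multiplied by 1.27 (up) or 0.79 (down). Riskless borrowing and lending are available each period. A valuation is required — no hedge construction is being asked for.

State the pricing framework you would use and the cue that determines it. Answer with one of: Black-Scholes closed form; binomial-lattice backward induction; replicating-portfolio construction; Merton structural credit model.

Key observation: with exercise allowed before expiry on a discrete up/down model (6 steps from spot 81.7), the strike-105.04 put's value must be rolled back through the tree testing early exercise at each node.

framework: binomial-lattice backward induction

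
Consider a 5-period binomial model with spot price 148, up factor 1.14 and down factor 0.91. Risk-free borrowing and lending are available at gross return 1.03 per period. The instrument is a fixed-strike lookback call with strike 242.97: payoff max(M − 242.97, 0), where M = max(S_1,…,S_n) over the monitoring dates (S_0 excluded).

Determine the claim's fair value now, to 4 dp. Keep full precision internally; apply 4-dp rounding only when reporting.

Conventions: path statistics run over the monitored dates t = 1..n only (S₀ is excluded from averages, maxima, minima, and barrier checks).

With p* = (R−d)/(u−d) = 0.5217, sum probability × payoff across the paths and divide by R^5.
Enumerate all 2^5 = 32 price paths (U = up ×1.14, D = down ×0.91); each path with k up-moves has probability p*^k·(1−p*)^(5−k).
DDDDD: M=134.6800, payoff=0.0000, prob=0.025022
UDDDD: M=168.7200, payoff=0.0000, prob=0.027297
DUDDD: M=153.5352, payoff=0.0000, prob=0.027297
UUDDD: M=192.3408, payoff=0.0000, prob=0.029778
DDUDD: M=139.7170, payoff=0.0000, prob=0.027297
UDUDD: M=175.0301, payoff=0.0000, prob=0.029778
DUUDD: M=175.0301, payoff=0.0000, prob=0.029778
UUUDD: M=219.2685, payoff=0.0000, prob=0.032486
DDDUD: M=134.6800, payoff=0.0000, prob=0.027297
UDDUD: M=168.7200, payoff=0.0000, prob=0.029778
DUDUD: M=159.2774, payoff=0.0000, prob=0.029778
UUDUD: M=199.5343, payoff=0.0000, prob=0.032486
DDUUD: M=159.2774, payoff=0.0000, prob=0.029778
UDUUD: M=199.5343, payoff=0.0000, prob=0.032486
DUUUD: M=199.5343, payoff=0.0000, prob=0.032486
UUUUD: M=249.9661, payoff=6.9961, prob=0.035439
DDDDU: M=134.6800, payoff=0.0000, prob=0.027297
UDDDU: M=168.7200, payoff=0.0000, prob=0.029778
DUDDU: M=153.5352, payoff=0.0000, prob=0.029778
UUDDU: M=192.3408, payoff=0.0000, prob=0.032486
DDUDU: M=144.9424, payoff=0.0000, prob=0.029778
UDUDU: M=181.5763, payoff=0.0000, prob=0.032486
DUUDU: M=181.5763, payoff=0.0000, prob=0.032486
UUUDU: M=227.4692, payoff=0.0000, prob=0.035439
DDDUU: M=144.9424, payoff=0.0000, prob=0.029778
UDDUU: M=181.5763, payoff=0.0000, prob=0.032486
DUDUU: M=181.5763, payoff=0.0000, prob=0.032486
UUDUU: M=227.4692, payoff=0.0000, prob=0.035439
DDUUU: M=181.5763, payoff=0.0000, prob=0.032486
UDUUU: M=227.4692, payoff=0.0000, prob=0.035439
DUUUU: M=227.4692, payoff=0.0000, prob=0.035439
UUUUU: M=284.9614, payoff=41.9914, prob=0.038660
Price = Σ prob·payoff / R^5 = 1.871339 / 1.159274 = 1.6142

price = 1.6142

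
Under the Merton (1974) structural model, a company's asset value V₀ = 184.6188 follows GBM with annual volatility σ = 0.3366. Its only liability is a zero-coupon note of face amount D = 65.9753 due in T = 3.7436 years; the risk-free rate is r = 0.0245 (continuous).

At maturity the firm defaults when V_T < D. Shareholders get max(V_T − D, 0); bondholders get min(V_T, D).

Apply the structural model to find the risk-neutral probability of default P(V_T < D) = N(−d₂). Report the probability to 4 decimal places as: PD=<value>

PD=0.0815

Apply the equity-as-call identities (strike 65.9753, horizon 3.7436 years):
d₁ = [ln(V₀/D) + (r + σ²/2)T] / (σ√T)
   = [ln(184.6188/65.9753) + (0.0245 + 0.5·0.3366²)·3.7436] / (0.3366·√3.7436)
   = [1.029013 + 0.303792] / 0.651267 = 2.046481
d₂ = d₁ − σ√T = 2.046481 − 0.651267 = 1.395215
risk-neutral PD = N(−d₂) = N(-1.395215) = 0.081476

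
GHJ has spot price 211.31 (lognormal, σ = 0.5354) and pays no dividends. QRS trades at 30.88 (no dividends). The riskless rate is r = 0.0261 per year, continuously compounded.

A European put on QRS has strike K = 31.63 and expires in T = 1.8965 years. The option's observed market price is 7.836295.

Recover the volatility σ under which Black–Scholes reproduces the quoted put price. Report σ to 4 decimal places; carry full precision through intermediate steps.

sigma = 0.5004

At σ = 0.5004 the Black–Scholes value reproduces the quote:
σ√T = 0.5004·√1.8965 = 0.689118
d₁ = (ln(S/K) + (r+σ²/2)T) / (σ√T) = (ln(30.88/31.63) + (0.0261+0.5004²/2)·1.8965) / 0.689118 = (-0.023997 + 0.286941) / 0.689118 = 0.381565
d₂ = d₁ − σ√T = 0.381565 − 0.689118 = -0.307553
e^{−rT} = 0.951706
N(−d₁) = 0.351392,  N(−d₂) = 0.620789
V = K·e^{−rT}·N(−d₂) − S·N(−d₁) = 18.687282 − 10.850987 = 7.836295 (equal to the quote); since ∂V/∂σ > 0 for all σ, the implied volatility is unique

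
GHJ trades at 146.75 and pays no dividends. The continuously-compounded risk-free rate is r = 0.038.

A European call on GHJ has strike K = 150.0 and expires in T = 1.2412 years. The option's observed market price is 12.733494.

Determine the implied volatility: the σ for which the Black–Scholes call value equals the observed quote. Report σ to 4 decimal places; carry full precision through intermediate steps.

sigma = 0.1680

At σ = 0.1680 the Black–Scholes value reproduces the quote:
σ√T = 0.168·√1.2412 = 0.187167
d₁ = (ln(S/K) + (r+σ²/2)T) / (σ√T) = (ln(146.75/150.0) + (0.038+0.168²/2)·1.2412) / 0.187167 = (-0.021905 + 0.064681) / 0.187167 = 0.228547
d₂ = d₁ − σ√T = 0.228547 − 0.187167 = 0.041380
e^{−rT} = 0.953929
N(d₁) = 0.590390,  N(d₂) = 0.516503
V = S·N(d₁) − K·e^{−rT}·N(d₂) = 86.639668 − 73.906174 = 12.733494 (the quoted price), and the Black–Scholes price is strictly increasing in σ, so σ is unique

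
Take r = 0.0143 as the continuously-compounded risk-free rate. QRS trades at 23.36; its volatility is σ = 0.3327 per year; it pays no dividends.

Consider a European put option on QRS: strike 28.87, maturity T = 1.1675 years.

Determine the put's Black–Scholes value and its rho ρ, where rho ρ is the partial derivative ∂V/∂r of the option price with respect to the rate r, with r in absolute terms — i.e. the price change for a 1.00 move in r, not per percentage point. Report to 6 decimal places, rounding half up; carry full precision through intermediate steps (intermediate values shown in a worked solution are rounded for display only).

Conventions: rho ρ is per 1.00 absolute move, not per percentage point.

σ√T = 0.3327·√1.1675 = 0.359485
d₁ = (ln(S/K) + (r+σ²/2)T) / (σ√T) = (ln(23.36/28.87) + (0.0143+0.3327²/2)·1.1675) / 0.359485 = (-0.211778 + 0.081310) / 0.359485 = -0.362929
d₂ = d₁ − σ√T = -0.362929 − 0.359485 = -0.722415
e^{−rT} = 0.983443
N(−d₁) = 0.641671,  N(−d₂) = 0.764980
Put price V = K·e^{−rT}·N(−d₂) − S·N(−d₁) = 21.719324 − 14.989436 = 6.729887
ρ = −K·T·e^{−rT}·N(−d₂) = -25.357311

price = 6.729887
ρ = -25.357311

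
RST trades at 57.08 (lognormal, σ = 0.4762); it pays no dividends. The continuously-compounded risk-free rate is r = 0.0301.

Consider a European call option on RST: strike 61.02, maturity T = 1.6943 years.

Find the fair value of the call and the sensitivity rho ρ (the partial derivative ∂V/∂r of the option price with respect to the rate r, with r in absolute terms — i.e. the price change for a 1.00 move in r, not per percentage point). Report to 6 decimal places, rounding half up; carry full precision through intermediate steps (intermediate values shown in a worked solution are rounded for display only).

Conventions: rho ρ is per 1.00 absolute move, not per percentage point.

price = 13.553773
ρ = 36.221991

σ√T = 0.4762·√1.6943 = 0.619847
d₁ = (ln(S/K) + (r+σ²/2)T) / (σ√T) = (ln(57.08/61.02) + (0.0301+0.4762²/2)·1.6943) / 0.619847 = (-0.066748 + 0.243104) / 0.619847 = 0.284515
d₂ = d₁ − σ√T = 0.284515 − 0.619847 = -0.335332
e^{−rT} = 0.950280
N(d₁) = 0.611992,  N(d₂) = 0.368687
Call price V = S·N(d₁) − K·e^{−rT}·N(d₂) = 34.932509 − 21.378735 = 13.553773
ρ = K·T·e^{−rT}·N(d₂) = 36.221991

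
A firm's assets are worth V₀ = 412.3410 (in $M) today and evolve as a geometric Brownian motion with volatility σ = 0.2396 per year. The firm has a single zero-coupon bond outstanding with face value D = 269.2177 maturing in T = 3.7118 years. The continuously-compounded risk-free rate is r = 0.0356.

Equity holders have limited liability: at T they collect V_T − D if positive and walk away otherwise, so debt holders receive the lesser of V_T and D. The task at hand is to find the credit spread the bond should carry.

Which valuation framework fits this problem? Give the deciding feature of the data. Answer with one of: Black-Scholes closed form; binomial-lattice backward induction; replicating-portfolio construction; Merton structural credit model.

Key observation: assets follow a GBM and default happens iff V_T < 269.2177; valuing claims on that split (equity as a call, risky debt as the residual) is the structural model's definition.

framework: Merton structural credit model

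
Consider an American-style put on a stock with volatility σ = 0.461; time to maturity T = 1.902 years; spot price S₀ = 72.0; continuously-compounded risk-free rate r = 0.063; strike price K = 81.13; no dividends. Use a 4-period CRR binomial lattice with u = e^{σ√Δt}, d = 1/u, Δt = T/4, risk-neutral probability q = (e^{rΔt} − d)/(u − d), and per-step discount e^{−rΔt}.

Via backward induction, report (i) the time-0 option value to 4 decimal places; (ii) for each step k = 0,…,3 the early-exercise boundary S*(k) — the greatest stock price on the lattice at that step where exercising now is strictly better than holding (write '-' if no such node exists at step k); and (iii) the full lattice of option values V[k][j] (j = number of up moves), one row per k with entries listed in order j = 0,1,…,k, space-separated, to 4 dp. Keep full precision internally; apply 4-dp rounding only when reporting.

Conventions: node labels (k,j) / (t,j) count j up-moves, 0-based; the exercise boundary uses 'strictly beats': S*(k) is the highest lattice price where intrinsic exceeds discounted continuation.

price = 19.9159
boundary = - - 38.1256 52.3932
tree:
19.9159
29.9058 9.8637
43.0044 16.9716 2.4317
53.3866 28.7368 4.7118 0.0000
60.9416 43.0044 9.1300 0.0000 0.0000

Δt=0.47550, u=1.37422, d=0.72768, q=0.46822, disc=e^(-rΔt)=0.97049
k=4 terminal: V=max(K-S,0) → 60.9416 43.0044 9.1300 0.0000 0.0000
k=3: j=0 S=27.7434 intr=53.3866 cont=50.9923 V=53.3866[EX]; j=1 S=52.3932 intr=28.7368 cont=26.3425 V=28.7368[EX]; j=2 S=98.9442 intr=0.0000 cont=4.7118 V=4.7118[hold]; j=3 S=186.8553 intr=0.0000 cont=0.0000 V=0.0000[hold]  S*(3)=52.3932
k=2: j=0 S=38.1256 intr=43.0044 cont=40.6100 V=43.0044[EX]; j=1 S=72.0000 intr=9.1300 cont=16.9716 V=16.9716[hold]; j=2 S=135.9715 intr=0.0000 cont=2.4317 V=2.4317[hold]  S*(2)=38.1256
k=1: j=0 S=52.3932 intr=28.7368 cont=29.9058 V=29.9058[hold]; j=1 S=98.9442 intr=0.0000 cont=9.8637 V=9.8637[hold]  S*(1)=-
k=0: j=0 S=72.0000 intr=9.1300 cont=19.9159 V=19.9159[hold]  S*(0)=-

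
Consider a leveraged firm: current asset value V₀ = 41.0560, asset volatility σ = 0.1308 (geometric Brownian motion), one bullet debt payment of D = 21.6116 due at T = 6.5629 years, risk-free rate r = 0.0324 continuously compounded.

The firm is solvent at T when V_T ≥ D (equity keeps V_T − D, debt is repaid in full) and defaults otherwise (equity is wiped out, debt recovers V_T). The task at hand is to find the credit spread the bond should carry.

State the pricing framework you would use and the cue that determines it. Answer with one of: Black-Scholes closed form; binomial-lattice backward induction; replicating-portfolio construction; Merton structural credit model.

framework: Merton structural credit model

Key observation: the data describe a firm's assets (V₀ = 41.0560, GBM) and a single zero-coupon debt of face 21.6116, so credit quantities follow from equity-as-call in the structural model.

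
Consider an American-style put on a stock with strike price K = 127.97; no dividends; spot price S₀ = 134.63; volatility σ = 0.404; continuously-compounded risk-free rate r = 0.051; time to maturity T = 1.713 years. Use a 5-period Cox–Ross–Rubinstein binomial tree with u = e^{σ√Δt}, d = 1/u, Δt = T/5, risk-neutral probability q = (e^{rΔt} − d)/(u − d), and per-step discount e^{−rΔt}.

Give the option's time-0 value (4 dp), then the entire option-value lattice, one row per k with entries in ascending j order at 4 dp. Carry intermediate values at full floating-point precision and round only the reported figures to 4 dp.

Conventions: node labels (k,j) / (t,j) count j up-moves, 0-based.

price = 20.5850
tree:
20.5850
30.9116 10.0704
44.7404 16.9544 2.9264
61.7408 27.8307 5.7059 0.0000
75.6880 44.0729 11.1252 0.0000 0.0000
86.6981 61.7408 21.6917 0.0000 0.0000 0.0000

Δt=0.34260, u=1.26677, d=0.78941, q=0.47808, disc=e^(-rΔt)=0.98268
k=5 terminal: V=max(K-S,0) → 86.6981 61.7408 21.6917 0.0000 0.0000 0.0000
k=4: j=0 S=52.2820 intr=75.6880 cont=73.4714 V=75.6880[EX]; j=1 S=83.8971 intr=44.0729 cont=41.8563 V=44.0729[EX]; j=2 S=134.6300 intr=0.0000 cont=11.1252 V=11.1252[hold]; j=3 S=216.0412 intr=0.0000 cont=0.0000 V=0.0000[hold]; j=4 S=346.6821 intr=0.0000 cont=0.0000 V=0.0000[hold]
k=3: j=0 S=66.2292 intr=61.7408 cont=59.5242 V=61.7408[EX]; j=1 S=106.2783 intr=21.6917 cont=27.8307 V=27.8307[hold]; j=2 S=170.5451 intr=0.0000 cont=5.7059 V=5.7059[hold]; j=3 S=273.6743 intr=0.0000 cont=0.0000 V=0.0000[hold]
k=2: j=0 S=83.8971 intr=44.0729 cont=44.7404 V=44.7404[hold]; j=1 S=134.6300 intr=0.0000 cont=16.9544 V=16.9544[hold]; j=2 S=216.0412 intr=0.0000 cont=2.9264 V=2.9264[hold]
k=1: j=0 S=106.2783 intr=21.6917 cont=30.9116 V=30.9116[hold]; j=1 S=170.5451 intr=0.0000 cont=10.0704 V=10.0704[hold]
k=0: j=0 S=134.6300 intr=0.0000 cont=20.5850 V=20.5850[hold]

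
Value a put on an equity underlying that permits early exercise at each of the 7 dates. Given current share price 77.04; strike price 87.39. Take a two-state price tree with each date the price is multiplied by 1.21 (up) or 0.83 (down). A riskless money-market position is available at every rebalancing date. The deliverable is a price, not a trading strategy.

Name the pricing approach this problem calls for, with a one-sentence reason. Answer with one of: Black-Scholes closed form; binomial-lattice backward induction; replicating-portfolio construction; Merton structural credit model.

framework: binomial-lattice backward induction

Key observation: early exercise of the strike-87.39 put must be checked at each of the 7 dates (spot 77.04), which forces a node-by-node comparison of intrinsic and continuation value backward from expiry.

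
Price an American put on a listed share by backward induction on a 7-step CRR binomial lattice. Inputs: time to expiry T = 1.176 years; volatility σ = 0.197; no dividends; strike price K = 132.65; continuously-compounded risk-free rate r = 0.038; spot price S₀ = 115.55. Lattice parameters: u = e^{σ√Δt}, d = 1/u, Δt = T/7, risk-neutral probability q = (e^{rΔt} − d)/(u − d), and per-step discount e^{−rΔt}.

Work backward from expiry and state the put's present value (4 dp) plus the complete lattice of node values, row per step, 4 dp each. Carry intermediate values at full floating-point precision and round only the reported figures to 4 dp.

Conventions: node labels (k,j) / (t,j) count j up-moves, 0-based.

price = 18.8177
tree:
18.8177
26.0634 12.3464
34.3316 18.2843 7.0052
41.9583 26.0634 11.3127 3.1064
48.9935 34.3316 17.5989 5.6366 0.8038
55.4829 41.9583 26.0634 9.9848 1.6833 0.0000
61.4689 48.9935 34.3316 17.1000 3.5253 0.0000 0.0000
66.9906 55.4829 41.9583 26.0634 7.3828 0.0000 0.0000 0.0000

Δt=0.16800, u=1.08410, d=0.92243, q=0.51944, disc=e^(-rΔt)=0.99364
k=7 terminal: V=max(K-S,0) → 66.9906 55.4829 41.9583 26.0634 7.3828 0.0000 0.0000 0.0000
k=6: j=0 S=71.1811 intr=61.4689 cont=60.6247 V=61.4689[EX]; j=1 S=83.6565 intr=48.9935 cont=48.1493 V=48.9935[EX]; j=2 S=98.3184 intr=34.3316 cont=33.4874 V=34.3316[EX]; j=3 S=115.5500 intr=17.1000 cont=16.2559 V=17.1000[EX]; j=4 S=135.8016 intr=0.0000 cont=3.5253 V=3.5253[hold]; j=5 S=159.6026 intr=0.0000 cont=0.0000 V=0.0000[hold]; j=6 S=187.5751 intr=0.0000 cont=0.0000 V=0.0000[hold]
k=5: j=0 S=77.1671 intr=55.4829 cont=54.6387 V=55.4829[EX]; j=1 S=90.6917 intr=41.9583 cont=41.1142 V=41.9583[EX]; j=2 S=106.5866 intr=26.0634 cont=25.2193 V=26.0634[EX]; j=3 S=125.2672 intr=7.3828 cont=9.9848 V=9.9848[hold]; j=4 S=147.2219 intr=0.0000 cont=1.6833 V=1.6833[hold]; j=5 S=173.0245 intr=0.0000 cont=0.0000 V=0.0000[hold]
k=4: j=0 S=83.6565 intr=48.9935 cont=48.1493 V=48.9935[EX]; j=1 S=98.3184 intr=34.3316 cont=33.4874 V=34.3316[EX]; j=2 S=115.5500 intr=17.1000 cont=17.5989 V=17.5989[hold]; j=3 S=135.8016 intr=0.0000 cont=5.6366 V=5.6366[hold]; j=4 S=159.6026 intr=0.0000 cont=0.8038 V=0.8038[hold]
k=3: j=0 S=90.6917 intr=41.9583 cont=41.1142 V=41.9583[EX]; j=1 S=106.5866 intr=26.0634 cont=25.4768 V=26.0634[EX]; j=2 S=125.2672 intr=7.3828 cont=11.3127 V=11.3127[hold]; j=3 S=147.2219 intr=0.0000 cont=3.1064 V=3.1064[hold]
k=2: j=0 S=98.3184 intr=34.3316 cont=33.4874 V=34.3316[EX]; j=1 S=115.5500 intr=17.1000 cont=18.2843 V=18.2843[hold]; j=2 S=135.8016 intr=0.0000 cont=7.0052 V=7.0052[hold]
k=1: j=0 S=106.5866 intr=26.0634 cont=25.8305 V=26.0634[EX]; j=1 S=125.2672 intr=7.3828 cont=12.3464 V=12.3464[hold]
k=0: j=0 S=115.5500 intr=17.1000 cont=18.8177 V=18.8177[hold]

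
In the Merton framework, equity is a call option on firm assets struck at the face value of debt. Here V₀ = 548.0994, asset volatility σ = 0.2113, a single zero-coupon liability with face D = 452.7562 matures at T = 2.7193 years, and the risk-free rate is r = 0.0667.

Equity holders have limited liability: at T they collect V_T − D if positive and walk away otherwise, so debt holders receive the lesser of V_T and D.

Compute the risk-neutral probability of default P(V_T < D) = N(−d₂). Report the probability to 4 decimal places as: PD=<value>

PD=0.1855

With assets at 548.0994 and a single debt payment of 452.7562 at 2.7193 years:
d₁ = [ln(V₀/D) + (r + σ²/2)T] / (σ√T)
   = [ln(548.0994/452.7562) + (0.0667 + 0.5·0.2113²)·2.7193] / (0.2113·√2.7193)
   = [0.191103 + 0.242083] / 0.348440 = 1.243214
d₂ = d₁ − σ√T = 1.243214 − 0.348440 = 0.894774
risk-neutral PD = N(−d₂) = N(-0.894774) = 0.185454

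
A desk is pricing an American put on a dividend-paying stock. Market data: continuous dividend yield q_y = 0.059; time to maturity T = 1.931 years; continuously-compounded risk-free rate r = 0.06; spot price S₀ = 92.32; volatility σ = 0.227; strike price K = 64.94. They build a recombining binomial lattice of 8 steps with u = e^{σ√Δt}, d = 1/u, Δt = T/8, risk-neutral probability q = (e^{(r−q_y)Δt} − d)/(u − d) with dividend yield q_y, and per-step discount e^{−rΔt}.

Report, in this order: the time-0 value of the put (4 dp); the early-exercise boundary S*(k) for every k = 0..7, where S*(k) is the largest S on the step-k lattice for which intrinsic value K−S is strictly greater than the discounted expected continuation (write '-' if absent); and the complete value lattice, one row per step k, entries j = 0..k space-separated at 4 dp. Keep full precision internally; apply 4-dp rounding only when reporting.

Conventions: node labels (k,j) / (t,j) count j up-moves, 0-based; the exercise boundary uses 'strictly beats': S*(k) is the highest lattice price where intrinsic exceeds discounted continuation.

params: Δt=0.24138 u=1.11798 d=0.89447 q=0.47323 e^(-rΔt)=0.98562
t_8 payoffs: 27.1116 17.6589 5.8441 0.0000 0.0000 0.0000 0.0000 0.0000 0.0000
t_7: node(7,0) S=42.2915 payoff=22.6485 vs cont=22.3128 → 22.6485 [stop]  node(7,1) S=52.8594 payoff=12.0806 vs cont=11.8943 → 12.0806 [stop]  node(7,2) S=66.0681 payoff=0.0000 vs cont=3.0343 → 3.0343 [wait]  node(7,3) S=82.5774 payoff=0.0000 vs cont=0.0000 → 0.0000 [wait]  node(7,4) S=103.2121 payoff=0.0000 vs cont=0.0000 → 0.0000 [wait]  node(7,5) S=129.0030 payoff=0.0000 vs cont=0.0000 → 0.0000 [wait]  node(7,6) S=161.2386 payoff=0.0000 vs cont=0.0000 → 0.0000 [wait]  node(7,7) S=201.5294 payoff=0.0000 vs cont=0.0000 → 0.0000 [wait]  ⇒ S*(7)=52.8594
t_6: node(6,0) S=47.2811 payoff=17.6589 vs cont=17.3937 → 17.6589 [stop]  node(6,1) S=59.0959 payoff=5.8441 vs cont=7.6875 → 7.6875 [wait]  node(6,2) S=73.8629 payoff=0.0000 vs cont=1.5754 → 1.5754 [wait]  node(6,3) S=92.3200 payoff=0.0000 vs cont=0.0000 → 0.0000 [wait]  node(6,4) S=115.3892 payoff=0.0000 vs cont=0.0000 → 0.0000 [wait]  node(6,5) S=144.2230 payoff=0.0000 vs cont=0.0000 → 0.0000 [wait]  node(6,6) S=180.2618 payoff=0.0000 vs cont=0.0000 → 0.0000 [wait]  ⇒ S*(6)=47.2811
t_5: node(5,0) S=52.8594 payoff=12.0806 vs cont=12.7541 → 12.7541 [wait]  node(5,1) S=66.0681 payoff=0.0000 vs cont=4.7261 → 4.7261 [wait]  node(5,2) S=82.5774 payoff=0.0000 vs cont=0.8179 → 0.8179 [wait]  node(5,3) S=103.2121 payoff=0.0000 vs cont=0.0000 → 0.0000 [wait]  node(5,4) S=129.0030 payoff=0.0000 vs cont=0.0000 → 0.0000 [wait]  node(5,5) S=161.2386 payoff=0.0000 vs cont=0.0000 → 0.0000 [wait]  ⇒ S*(5)=-
t_4: node(4,0) S=59.0959 payoff=5.8441 vs cont=8.8263 → 8.8263 [wait]  node(4,1) S=73.8629 payoff=0.0000 vs cont=2.8353 → 2.8353 [wait]  node(4,2) S=92.3200 payoff=0.0000 vs cont=0.4247 → 0.4247 [wait]  node(4,3) S=115.3892 payoff=0.0000 vs cont=0.0000 → 0.0000 [wait]  node(4,4) S=144.2230 payoff=0.0000 vs cont=0.0000 → 0.0000 [wait]  ⇒ S*(4)=-
t_3: node(3,0) S=66.0681 payoff=0.0000 vs cont=5.9050 → 5.9050 [wait]  node(3,1) S=82.5774 payoff=0.0000 vs cont=1.6702 → 1.6702 [wait]  node(3,2) S=103.2121 payoff=0.0000 vs cont=0.2205 → 0.2205 [wait]  node(3,3) S=129.0030 payoff=0.0000 vs cont=0.0000 → 0.0000 [wait]  ⇒ S*(3)=-
t_2: node(2,0) S=73.8629 payoff=0.0000 vs cont=3.8449 → 3.8449 [wait]  node(2,1) S=92.3200 payoff=0.0000 vs cont=0.9700 → 0.9700 [wait]  node(2,2) S=115.3892 payoff=0.0000 vs cont=0.1145 → 0.1145 [wait]  ⇒ S*(2)=-
t_1: node(1,0) S=82.5774 payoff=0.0000 vs cont=2.4487 → 2.4487 [wait]  node(1,1) S=103.2121 payoff=0.0000 vs cont=0.5570 → 0.5570 [wait]  ⇒ S*(1)=-
t_0: node(0,0) S=92.3200 payoff=0.0000 vs cont=1.5312 → 1.5312 [wait]  ⇒ S*(0)=-

price = 1.5312
boundary = - - - - - - 47.2811 52.8594
tree:
1.5312
2.4487 0.5570
3.8449 0.9700 0.1145
5.9050 1.6702 0.2205 0.0000
8.8263 2.8353 0.4247 0.0000 0.0000
12.7541 4.7261 0.8179 0.0000 0.0000 0.0000
17.6589 7.6875 1.5754 0.0000 0.0000 0.0000 0.0000
22.6485 12.0806 3.0343 0.0000 0.0000 0.0000 0.0000 0.0000
27.1116 17.6589 5.8441 0.0000 0.0000 0.0000 0.0000 0.0000 0.0000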